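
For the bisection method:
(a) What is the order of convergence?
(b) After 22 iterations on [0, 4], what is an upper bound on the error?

(a) Bisection has linear (order 1) convergence; the error is halved each step.

(b) Error bound = (b-a)/2^n = (4 - 0)/2^{22}
    = 4/2^{22}

(a) 1 (linear); (b) error ≤ 9.54e-07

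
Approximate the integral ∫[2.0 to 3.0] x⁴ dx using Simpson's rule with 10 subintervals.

f(x) = x⁴
a = 2.0, b = 3.0, n = 10
h = (b - a)/n = 0.100000

Simpson's rule: (h/3)[f(x₀) + 4f(x₁) + 2f(x₂) + ... + f(xₙ)]

x_0 = 2.0000, f(x_0) = 16.000000, coefficient = 1
x_1 = 2.1000, f(x_1) = 19.448100, coefficient = 4
x_2 = 2.2000, f(x_2) = 23.425600, coefficient = 2
x_3 = 2.3000, f(x_3) = 27.984100, coefficient = 4
x_4 = 2.4000, f(x_4) = 33.177600, coefficient = 2
x_5 = 2.5000, f(x_5) = 39.062500, coefficient = 4
x_6 = 2.6000, f(x_6) = 45.697600, coefficient = 2
x_7 = 2.7000, f(x_7) = 53.144100, coefficient = 4
x_8 = 2.8000, f(x_8) = 61.465600, coefficient = 2
x_9 = 2.9000, f(x_9) = 70.728100, coefficient = 4
x_10 = 3.0000, f(x_10) = 81.000000, coefficient = 1

I ≈ (0.100000/3) × 1266.000400 = 42.200013
Exact value: 42.200000
Error: 0.000013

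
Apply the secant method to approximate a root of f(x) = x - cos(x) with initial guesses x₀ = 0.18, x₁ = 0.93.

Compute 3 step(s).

f(x) = x - cos(x)
x₀ = 0.18, x₁ = 0.93

Secant formula: x_{n+1} = x_n - f(x_n)(x_n - x_{n-1})/(f(x_n) - f(x_{n-1}))

Iteration 1:
  f(0.180000) = -0.803844
  f(0.930000) = 0.332166
  x_2 = 0.930000 - 0.332166×(0.930000 - 0.180000)/(0.332166 - (-0.803844))
       = 0.710702
Iteration 2:
  f(0.930000) = 0.332166
  f(0.710702) = -0.047202
  x_3 = 0.710702 - (-0.047202)×(0.710702 - 0.930000)/(-0.047202 - 0.332166)
       = 0.737988
Iteration 3:
  f(0.710702) = -0.047202
  f(0.737988) = -0.001836
  x_4 = 0.737988 - (-0.001836)×(0.737988 - 0.710702)/(-0.001836 - (-0.047202))
       = 0.739092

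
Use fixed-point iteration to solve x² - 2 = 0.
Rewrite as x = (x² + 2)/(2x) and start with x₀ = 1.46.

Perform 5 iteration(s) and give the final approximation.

Equation: x² - 2 = 0
Fixed-point form: x = (x² + 2)/(2x)
x₀ = 1.46

x_1 = g(1.460000) = 1.414932
x_2 = g(1.414932) = 1.414214
x_3 = g(1.414214) = 1.414214
x_4 = g(1.414214) = 1.414214
x_5 = g(1.414214) = 1.414214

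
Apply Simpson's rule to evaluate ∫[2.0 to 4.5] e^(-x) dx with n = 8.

f(x) = e^(-x)
a = 2.0, b = 4.5, n = 8
h = (b - a)/n = 0.312500

Simpson's rule: (h/3)[f(x₀) + 4f(x₁) + 2f(x₂) + ... + f(xₙ)]

x_0 = 2.0000, f(x_0) = 0.135335, coefficient = 1
x_1 = 2.3125, f(x_1) = 0.099013, coefficient = 4
x_2 = 2.6250, f(x_2) = 0.072440, coefficient = 2
x_3 = 2.9375, f(x_3) = 0.052998, coefficient = 4
x_4 = 3.2500, f(x_4) = 0.038774, coefficient = 2
x_5 = 3.5625, f(x_5) = 0.028368, coefficient = 4
x_6 = 3.8750, f(x_6) = 0.020754, coefficient = 2
x_7 = 4.1875, f(x_7) = 0.015184, coefficient = 4
x_8 = 4.5000, f(x_8) = 0.011109, coefficient = 1

I ≈ (0.312500/3) × 1.192635 = 0.124233
Exact value: 0.124226
Error: 0.000007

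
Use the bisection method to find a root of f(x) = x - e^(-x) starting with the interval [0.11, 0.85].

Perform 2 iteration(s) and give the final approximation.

f(x) = x - e^(-x)
Initial interval: [0.11, 0.85]

Iteration 1:
  c_1 = (0.110000 + 0.850000)/2 = 0.480000
  f(c_1) = f(0.480000) = -0.138783
  f(a) × f(c) ≥ 0, new interval: [0.480000, 0.850000]
Iteration 2:
  c_2 = (0.480000 + 0.850000)/2 = 0.665000
  f(c_2) = f(0.665000) = 0.150726
  f(a) × f(c) < 0, new interval: [0.480000, 0.665000]

After 2 iteration(s), the approximation is c_2 = 0.665000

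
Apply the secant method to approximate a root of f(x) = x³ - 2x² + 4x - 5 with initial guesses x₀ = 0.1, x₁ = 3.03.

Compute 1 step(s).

f(x) = x³ - 2x² + 4x - 5
x₀ = 0.1, x₁ = 3.03

Secant formula: x_{n+1} = x_n - f(x_n)(x_n - x_{n-1})/(f(x_n) - f(x_{n-1}))

Iteration 1:
  f(0.100000) = -4.619000
  f(3.030000) = 16.576327
  x_2 = 3.030000 - 16.576327×(3.030000 - 0.100000)/(16.576327 - (-4.619000))
       = 0.738521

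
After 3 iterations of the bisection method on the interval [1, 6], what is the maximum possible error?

Bisection error bound: |error| ≤ (b-a)/2^n
|error| ≤ (6 - 1)/2^3 = 5/2^3
|error| ≤ 0.6250000000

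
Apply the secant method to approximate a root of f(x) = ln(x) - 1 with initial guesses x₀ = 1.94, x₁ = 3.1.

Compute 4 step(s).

f(x) = ln(x) - 1
x₀ = 1.94, x₁ = 3.1

Secant formula: x_{n+1} = x_n - f(x_n)(x_n - x_{n-1})/(f(x_n) - f(x_{n-1}))

Iteration 1:
  f(1.940000) = -0.337312
  f(3.100000) = 0.131402
  x_2 = 3.100000 - 0.131402×(3.100000 - 1.940000)/(0.131402 - (-0.337312))
       = 2.774799
Iteration 2:
  f(3.100000) = 0.131402
  f(2.774799) = 0.020578
  x_3 = 2.774799 - 0.020578×(2.774799 - 3.100000)/(0.020578 - 0.131402)
       = 2.714414
Iteration 3:
  f(2.774799) = 0.020578
  f(2.714414) = -0.001424
  x_4 = 2.714414 - (-0.001424)×(2.714414 - 2.774799)/(-0.001424 - 0.020578)
       = 2.718322
Iteration 4:
  f(2.714414) = -0.001424
  f(2.718322) = 0.000015
  x_5 = 2.718322 - 0.000015×(2.718322 - 2.714414)/(0.000015 - (-0.001424))
       = 2.718282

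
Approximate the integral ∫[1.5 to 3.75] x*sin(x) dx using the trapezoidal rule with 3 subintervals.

f(x) = x*sin(x)
a = 1.5, b = 3.75, n = 3
h = (b - a)/n = 0.750000

Trapezoidal rule: (h/2)[f(x₀) + 2f(x₁) + 2f(x₂) + ... + f(xₙ)]

x_0 = 1.5000, f(x_0) = 1.496242, coefficient = 1
x_1 = 2.2500, f(x_1) = 1.750665, coefficient = 2
x_2 = 3.0000, f(x_2) = 0.423360, coefficient = 2
x_3 = 3.7500, f(x_3) = -2.143355, coefficient = 1

I ≈ (0.750000/2) × 3.700937 = 1.387851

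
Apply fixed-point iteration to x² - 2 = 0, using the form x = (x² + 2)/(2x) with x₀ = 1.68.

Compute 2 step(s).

Equation: x² - 2 = 0
Fixed-point form: x = (x² + 2)/(2x)
x₀ = 1.68

x_1 = g(1.680000) = 1.435238
x_2 = g(1.435238) = 1.414368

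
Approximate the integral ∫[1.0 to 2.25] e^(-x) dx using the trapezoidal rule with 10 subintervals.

f(x) = e^(-x)
a = 1.0, b = 2.25, n = 10
h = (b - a)/n = 0.125000

Trapezoidal rule: (h/2)[f(x₀) + 2f(x₁) + 2f(x₂) + ... + f(xₙ)]

x_0 = 1.0000, f(x_0) = 0.367879, coefficient = 1
x_1 = 1.1250, f(x_1) = 0.324652, coefficient = 2
x_2 = 1.2500, f(x_2) = 0.286505, coefficient = 2
x_3 = 1.3750, f(x_3) = 0.252840, coefficient = 2
x_4 = 1.5000, f(x_4) = 0.223130, coefficient = 2
x_5 = 1.6250, f(x_5) = 0.196912, coefficient = 2
x_6 = 1.7500, f(x_6) = 0.173774, coefficient = 2
x_7 = 1.8750, f(x_7) = 0.153355, coefficient = 2
x_8 = 2.0000, f(x_8) = 0.135335, coefficient = 2
x_9 = 2.1250, f(x_9) = 0.119433, coefficient = 2
x_10 = 2.2500, f(x_10) = 0.105399, coefficient = 1

I ≈ (0.125000/2) × 4.205150 = 0.262822
Exact value: 0.262480
Error: 0.000342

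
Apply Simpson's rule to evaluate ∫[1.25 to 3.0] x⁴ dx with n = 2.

f(x) = x⁴
a = 1.25, b = 3.0, n = 2
h = (b - a)/n = 0.875000

Simpson's rule: (h/3)[f(x₀) + 4f(x₁) + 2f(x₂) + ... + f(xₙ)]

x_0 = 1.2500, f(x_0) = 2.441406, coefficient = 1
x_1 = 2.1250, f(x_1) = 20.390869, coefficient = 4
x_2 = 3.0000, f(x_2) = 81.000000, coefficient = 1

I ≈ (0.875000/3) × 165.004883 = 48.126424
Exact value: 47.989648
Error: 0.136776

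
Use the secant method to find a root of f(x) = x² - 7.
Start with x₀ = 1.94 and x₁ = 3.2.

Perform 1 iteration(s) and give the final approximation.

f(x) = x² - 7
x₀ = 1.94, x₁ = 3.2

Secant formula: x_{n+1} = x_n - f(x_n)(x_n - x_{n-1})/(f(x_n) - f(x_{n-1}))

Iteration 1:
  f(1.940000) = -3.236400
  f(3.200000) = 3.240000
  x_2 = 3.200000 - 3.240000×(3.200000 - 1.940000)/(3.240000 - (-3.236400))
       = 2.569650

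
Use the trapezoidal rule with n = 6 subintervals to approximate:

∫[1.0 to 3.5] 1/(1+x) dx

f(x) = 1/(1+x)
a = 1.0, b = 3.5, n = 6
h = (b - a)/n = 0.416667

Trapezoidal rule: (h/2)[f(x₀) + 2f(x₁) + 2f(x₂) + ... + f(xₙ)]

x_0 = 1.0000, f(x_0) = 0.500000, coefficient = 1
x_1 = 1.4167, f(x_1) = 0.413793, coefficient = 2
x_2 = 1.8333, f(x_2) = 0.352941, coefficient = 2
x_3 = 2.2500, f(x_3) = 0.307692, coefficient = 2
x_4 = 2.6667, f(x_4) = 0.272727, coefficient = 2
x_5 = 3.0833, f(x_5) = 0.244898, coefficient = 2
x_6 = 3.5000, f(x_6) = 0.222222, coefficient = 1

I ≈ (0.416667/2) × 3.906326 = 0.813818
Exact value: 0.810930
Error: 0.002888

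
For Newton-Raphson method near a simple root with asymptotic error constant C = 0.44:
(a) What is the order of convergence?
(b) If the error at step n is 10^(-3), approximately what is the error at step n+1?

(a) Newton-Raphson has quadratic (order 2) convergence near simple roots.
    This means |e_{n+1}| ≈ C|e_n|².

(b) With |e_n| = 10^(-3) and C = 0.44:
    |e_{n+1}| ≈ 0.44 × (10^(-3))² = 0.44 × 10^(-6)

(a) 2 (quadratic); (b) |e_{n+1}| ≈ 4.400e-07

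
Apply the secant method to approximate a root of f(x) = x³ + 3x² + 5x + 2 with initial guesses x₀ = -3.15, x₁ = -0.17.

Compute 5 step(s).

f(x) = x³ + 3x² + 5x + 2
x₀ = -3.15, x₁ = -0.17

Secant formula: x_{n+1} = x_n - f(x_n)(x_n - x_{n-1})/(f(x_n) - f(x_{n-1}))

Iteration 1:
  f(-3.150000) = -15.238375
  f(-0.170000) = 1.231787
  x_2 = -0.170000 - 1.231787×(-0.170000 - (-3.150000))/(1.231787 - (-15.238375))
       = -0.392871
Iteration 2:
  f(-0.170000) = 1.231787
  f(-0.392871) = 0.438048
  x_3 = -0.392871 - 0.438048×(-0.392871 - (-0.170000))/(0.438048 - 1.231787)
       = -0.515869
Iteration 3:
  f(-0.392871) = 0.438048
  f(-0.515869) = 0.081733
  x_4 = -0.515869 - 0.081733×(-0.515869 - (-0.392871))/(0.081733 - 0.438048)
       = -0.544083
Iteration 4:
  f(-0.515869) = 0.081733
  f(-0.544083) = 0.006601
  x_5 = -0.544083 - 0.006601×(-0.544083 - (-0.515869))/(0.006601 - 0.081733)
       = -0.546562
Iteration 5:
  f(-0.544083) = 0.006601
  f(-0.546562) = 0.000106
  x_6 = -0.546562 - 0.000106×(-0.546562 - (-0.544083))/(0.000106 - 0.006601)
       = -0.546602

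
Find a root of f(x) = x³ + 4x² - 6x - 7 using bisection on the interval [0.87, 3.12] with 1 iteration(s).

f(x) = x³ + 4x² - 6x - 7
Initial interval: [0.87, 3.12]

Iteration 1:
  c_1 = (0.870000 + 3.120000)/2 = 1.995000
  f(c_1) = f(1.995000) = 4.890250
  f(a) × f(c) < 0, new interval: [0.870000, 1.995000]

After 1 iteration(s), the approximation is c_1 = 1.995000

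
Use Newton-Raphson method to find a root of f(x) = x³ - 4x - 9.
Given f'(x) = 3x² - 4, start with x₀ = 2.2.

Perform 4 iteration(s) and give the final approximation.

f(x) = x³ - 4x - 9
f'(x) = 3x² - 4
x₀ = 2.2

Newton-Raphson formula: x_{n+1} = x_n - f(x_n)/f'(x_n)

Iteration 1:
  f(2.200000) = -7.152000
  f'(2.200000) = 10.520000
  x_1 = 2.200000 - (-7.152000)/10.520000 = 2.879848
Iteration 2:
  f(2.879848) = 3.364696
  f'(2.879848) = 20.880572
  x_2 = 2.879848 - 3.364696/20.880572 = 2.718708
Iteration 3:
  f(2.718708) = 0.220151
  f'(2.718708) = 18.174118
  x_3 = 2.718708 - 0.220151/18.174118 = 2.706594
Iteration 4:
  f(2.706594) = 0.001195
  f'(2.706594) = 17.976960
  x_4 = 2.706594 - 0.001195/17.976960 = 2.706528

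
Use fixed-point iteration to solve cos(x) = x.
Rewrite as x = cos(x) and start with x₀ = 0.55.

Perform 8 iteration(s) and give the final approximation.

Equation: cos(x) = x
Fixed-point form: x = cos(x)
x₀ = 0.55

x_1 = g(0.550000) = 0.852525
x_2 = g(0.852525) = 0.658084
x_3 = g(0.658084) = 0.791165
x_4 = g(0.791165) = 0.703017
x_5 = g(0.703017) = 0.762895
x_6 = g(0.762895) = 0.722839
x_7 = g(0.722839) = 0.749931
x_8 = g(0.749931) = 0.731736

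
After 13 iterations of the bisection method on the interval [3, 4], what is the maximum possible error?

Bisection error bound: |error| ≤ (b-a)/2^n
|error| ≤ (4 - 3)/2^13 = 1/2^13
|error| ≤ 0.0001220703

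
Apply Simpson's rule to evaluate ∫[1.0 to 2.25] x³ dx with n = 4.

f(x) = x³
a = 1.0, b = 2.25, n = 4
h = (b - a)/n = 0.312500

Simpson's rule: (h/3)[f(x₀) + 4f(x₁) + 2f(x₂) + ... + f(xₙ)]

x_0 = 1.0000, f(x_0) = 1.000000, coefficient = 1
x_1 = 1.3125, f(x_1) = 2.260986, coefficient = 4
x_2 = 1.6250, f(x_2) = 4.291016, coefficient = 2
x_3 = 1.9375, f(x_3) = 7.273193, coefficient = 4
x_4 = 2.2500, f(x_4) = 11.390625, coefficient = 1

I ≈ (0.312500/3) × 59.109375 = 6.157227
Exact value: 6.157227
Error: 0.000000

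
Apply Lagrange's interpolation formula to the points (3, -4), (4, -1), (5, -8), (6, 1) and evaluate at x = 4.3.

Lagrange interpolation formula:
P(x) = Σ yᵢ × Lᵢ(x)
where Lᵢ(x) = Π_{j≠i} (x - xⱼ)/(xᵢ - xⱼ)

L_0(4.3) = (4.3 - 4)/(3 - 4) × (4.3 - 5)/(3 - 5) × (4.3 - 6)/(3 - 6) = -0.059500
L_1(4.3) = (4.3 - 3)/(4 - 3) × (4.3 - 5)/(4 - 5) × (4.3 - 6)/(4 - 6) = 0.773500
L_2(4.3) = (4.3 - 3)/(5 - 3) × (4.3 - 4)/(5 - 4) × (4.3 - 6)/(5 - 6) = 0.331500
L_3(4.3) = (4.3 - 3)/(6 - 3) × (4.3 - 4)/(6 - 4) × (4.3 - 5)/(6 - 5) = -0.045500

P(4.3) = (-4)×L_0(4.3) + (-1)×L_1(4.3) + (-8)×L_2(4.3) + 1×L_3(4.3)
P(4.3) = -3.233000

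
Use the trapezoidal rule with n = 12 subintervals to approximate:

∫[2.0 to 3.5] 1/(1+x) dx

f(x) = 1/(1+x)
a = 2.0, b = 3.5, n = 12
h = (b - a)/n = 0.125000

Trapezoidal rule: (h/2)[f(x₀) + 2f(x₁) + 2f(x₂) + ... + f(xₙ)]

x_0 = 2.0000, f(x_0) = 0.333333, coefficient = 1
x_1 = 2.1250, f(x_1) = 0.320000, coefficient = 2
x_2 = 2.2500, f(x_2) = 0.307692, coefficient = 2
x_3 = 2.3750, f(x_3) = 0.296296, coefficient = 2
x_4 = 2.5000, f(x_4) = 0.285714, coefficient = 2
x_5 = 2.6250, f(x_5) = 0.275862, coefficient = 2
x_6 = 2.7500, f(x_6) = 0.266667, coefficient = 2
x_7 = 2.8750, f(x_7) = 0.258065, coefficient = 2
x_8 = 3.0000, f(x_8) = 0.250000, coefficient = 2
x_9 = 3.1250, f(x_9) = 0.242424, coefficient = 2
x_10 = 3.2500, f(x_10) = 0.235294, coefficient = 2
x_11 = 3.3750, f(x_11) = 0.228571, coefficient = 2
x_12 = 3.5000, f(x_12) = 0.222222, coefficient = 1

I ≈ (0.125000/2) × 6.488727 = 0.405545
Exact value: 0.405465
Error: 0.000080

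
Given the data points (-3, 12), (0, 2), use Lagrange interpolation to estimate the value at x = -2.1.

Lagrange interpolation formula:
P(x) = Σ yᵢ × Lᵢ(x)
where Lᵢ(x) = Π_{j≠i} (x - xⱼ)/(xᵢ - xⱼ)

L_0(-2.1) = (-2.1 - 0)/(-3 - 0) = 0.700000
L_1(-2.1) = (-2.1 - (-3))/(0 - (-3)) = 0.300000

P(-2.1) = 12×L_0(-2.1) + 2×L_1(-2.1)
P(-2.1) = 9.000000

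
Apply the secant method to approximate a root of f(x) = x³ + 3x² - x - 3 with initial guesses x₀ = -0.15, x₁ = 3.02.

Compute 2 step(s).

f(x) = x³ + 3x² - x - 3
x₀ = -0.15, x₁ = 3.02

Secant formula: x_{n+1} = x_n - f(x_n)(x_n - x_{n-1})/(f(x_n) - f(x_{n-1}))

Iteration 1:
  f(-0.150000) = -2.785875
  f(3.020000) = 48.884808
  x_2 = 3.020000 - 48.884808×(3.020000 - (-0.150000))/(48.884808 - (-2.785875))
       = 0.020914
Iteration 2:
  f(3.020000) = 48.884808
  f(0.020914) = -3.019592
  x_3 = 0.020914 - (-3.019592)×(0.020914 - 3.020000)/(-3.019592 - 48.884808)
       = 0.195389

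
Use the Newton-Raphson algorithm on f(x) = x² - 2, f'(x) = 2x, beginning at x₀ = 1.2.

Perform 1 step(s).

f(x) = x² - 2
f'(x) = 2x
x₀ = 1.2

Newton-Raphson formula: x_{n+1} = x_n - f(x_n)/f'(x_n)

Iteration 1:
  f(1.200000) = -0.560000
  f'(1.200000) = 2.400000
  x_1 = 1.200000 - (-0.560000)/2.400000 = 1.433333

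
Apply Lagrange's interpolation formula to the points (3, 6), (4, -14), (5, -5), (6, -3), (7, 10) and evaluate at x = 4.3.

Lagrange interpolation formula:
P(x) = Σ yᵢ × Lᵢ(x)
where Lᵢ(x) = Π_{j≠i} (x - xⱼ)/(xᵢ - xⱼ)

L_0(4.3) = (4.3 - 4)/(3 - 4) × (4.3 - 5)/(3 - 5) × (4.3 - 6)/(3 - 6) × (4.3 - 7)/(3 - 7) = -0.040162
L_1(4.3) = (4.3 - 3)/(4 - 3) × (4.3 - 5)/(4 - 5) × (4.3 - 6)/(4 - 6) × (4.3 - 7)/(4 - 7) = 0.696150
L_2(4.3) = (4.3 - 3)/(5 - 3) × (4.3 - 4)/(5 - 4) × (4.3 - 6)/(5 - 6) × (4.3 - 7)/(5 - 7) = 0.447525
L_3(4.3) = (4.3 - 3)/(6 - 3) × (4.3 - 4)/(6 - 4) × (4.3 - 5)/(6 - 5) × (4.3 - 7)/(6 - 7) = -0.122850
L_4(4.3) = (4.3 - 3)/(7 - 3) × (4.3 - 4)/(7 - 4) × (4.3 - 5)/(7 - 5) × (4.3 - 6)/(7 - 6) = 0.019337

P(4.3) = 6×L_0(4.3) + (-14)×L_1(4.3) + (-5)×L_2(4.3) + (-3)×L_3(4.3) + 10×L_4(4.3)
P(4.3) = -11.662775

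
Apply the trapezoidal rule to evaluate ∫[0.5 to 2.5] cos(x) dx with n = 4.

f(x) = cos(x)
a = 0.5, b = 2.5, n = 4
h = (b - a)/n = 0.500000

Trapezoidal rule: (h/2)[f(x₀) + 2f(x₁) + 2f(x₂) + ... + f(xₙ)]

x_0 = 0.5000, f(x_0) = 0.877583, coefficient = 1
x_1 = 1.0000, f(x_1) = 0.540302, coefficient = 2
x_2 = 1.5000, f(x_2) = 0.070737, coefficient = 2
x_3 = 2.0000, f(x_3) = -0.416147, coefficient = 2
x_4 = 2.5000, f(x_4) = -0.801144, coefficient = 1

I ≈ (0.500000/2) × 0.466224 = 0.116556
Exact value: 0.119047
Error: 0.002491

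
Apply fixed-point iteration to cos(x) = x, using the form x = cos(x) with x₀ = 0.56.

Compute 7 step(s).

Equation: cos(x) = x
Fixed-point form: x = cos(x)
x₀ = 0.56

x_1 = g(0.560000) = 0.847255
x_2 = g(0.847255) = 0.662043
x_3 = g(0.662043) = 0.788738
x_4 = g(0.788738) = 0.704741
x_5 = g(0.704741) = 0.761779
x_6 = g(0.761779) = 0.723609
x_7 = g(0.723609) = 0.749421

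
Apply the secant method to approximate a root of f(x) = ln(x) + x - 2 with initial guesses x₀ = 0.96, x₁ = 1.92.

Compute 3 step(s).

f(x) = ln(x) + x - 2
x₀ = 0.96, x₁ = 1.92

Secant formula: x_{n+1} = x_n - f(x_n)(x_n - x_{n-1})/(f(x_n) - f(x_{n-1}))

Iteration 1:
  f(0.960000) = -1.080822
  f(1.920000) = 0.572325
  x_2 = 1.920000 - 0.572325×(1.920000 - 0.960000)/(0.572325 - (-1.080822))
       = 1.587645
Iteration 2:
  f(1.920000) = 0.572325
  f(1.587645) = 0.049896
  x_3 = 1.587645 - 0.049896×(1.587645 - 1.920000)/(0.049896 - 0.572325)
       = 1.555902
Iteration 3:
  f(1.587645) = 0.049896
  f(1.555902) = -0.002043
  x_4 = 1.555902 - (-0.002043)×(1.555902 - 1.587645)/(-0.002043 - 0.049896)
       = 1.557150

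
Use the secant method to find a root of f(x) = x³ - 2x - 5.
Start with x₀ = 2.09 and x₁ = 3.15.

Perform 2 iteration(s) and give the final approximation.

f(x) = x³ - 2x - 5
x₀ = 2.09, x₁ = 3.15

Secant formula: x_{n+1} = x_n - f(x_n)(x_n - x_{n-1})/(f(x_n) - f(x_{n-1}))

Iteration 1:
  f(2.090000) = -0.050671
  f(3.150000) = 19.955875
  x_2 = 3.150000 - 19.955875×(3.150000 - 2.090000)/(19.955875 - (-0.050671))
       = 2.092685
Iteration 2:
  f(3.150000) = 19.955875
  f(2.092685) = -0.020814
  x_3 = 2.092685 - (-0.020814)×(2.092685 - 3.150000)/(-0.020814 - 19.955875)
       = 2.093786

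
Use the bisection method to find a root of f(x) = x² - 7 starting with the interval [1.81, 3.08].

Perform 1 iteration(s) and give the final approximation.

f(x) = x² - 7
Initial interval: [1.81, 3.08]

Iteration 1:
  c_1 = (1.810000 + 3.080000)/2 = 2.445000
  f(c_1) = f(2.445000) = -1.021975
  f(a) × f(c) ≥ 0, new interval: [2.445000, 3.080000]

After 1 iteration(s), the approximation is c_1 = 2.445000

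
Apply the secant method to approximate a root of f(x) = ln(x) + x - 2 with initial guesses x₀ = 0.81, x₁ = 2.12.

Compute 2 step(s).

f(x) = ln(x) + x - 2
x₀ = 0.81, x₁ = 2.12

Secant formula: x_{n+1} = x_n - f(x_n)(x_n - x_{n-1})/(f(x_n) - f(x_{n-1}))

Iteration 1:
  f(0.810000) = -1.400721
  f(2.120000) = 0.871416
  x_2 = 2.120000 - 0.871416×(2.120000 - 0.810000)/(0.871416 - (-1.400721))
       = 1.617585
Iteration 2:
  f(2.120000) = 0.871416
  f(1.617585) = 0.098520
  x_3 = 1.617585 - 0.098520×(1.617585 - 2.120000)/(0.098520 - 0.871416)
       = 1.553543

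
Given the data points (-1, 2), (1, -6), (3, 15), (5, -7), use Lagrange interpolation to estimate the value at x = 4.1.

Lagrange interpolation formula:
P(x) = Σ yᵢ × Lᵢ(x)
where Lᵢ(x) = Π_{j≠i} (x - xⱼ)/(xᵢ - xⱼ)

L_0(4.1) = (4.1 - 1)/(-1 - 1) × (4.1 - 3)/(-1 - 3) × (4.1 - 5)/(-1 - 5) = 0.063937
L_1(4.1) = (4.1 - (-1))/(1 - (-1)) × (4.1 - 3)/(1 - 3) × (4.1 - 5)/(1 - 5) = -0.315562
L_2(4.1) = (4.1 - (-1))/(3 - (-1)) × (4.1 - 1)/(3 - 1) × (4.1 - 5)/(3 - 5) = 0.889313
L_3(4.1) = (4.1 - (-1))/(5 - (-1)) × (4.1 - 1)/(5 - 1) × (4.1 - 3)/(5 - 3) = 0.362312

P(4.1) = 2×L_0(4.1) + (-6)×L_1(4.1) + 15×L_2(4.1) + (-7)×L_3(4.1)
P(4.1) = 12.824750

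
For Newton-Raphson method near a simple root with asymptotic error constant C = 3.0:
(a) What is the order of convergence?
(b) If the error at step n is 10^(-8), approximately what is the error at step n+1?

(a) Newton-Raphson has quadratic (order 2) convergence near simple roots.
    This means |e_{n+1}| ≈ C|e_n|².

(b) With |e_n| = 10^(-8) and C = 3.0:
    |e_{n+1}| ≈ 3.0 × (10^(-8))² = 3.0 × 10^(-16)

(a) 2 (quadratic); (b) |e_{n+1}| ≈ 3.000e-16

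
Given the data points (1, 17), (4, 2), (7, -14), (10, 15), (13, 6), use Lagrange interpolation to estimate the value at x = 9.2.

Lagrange interpolation formula:
P(x) = Σ yᵢ × Lᵢ(x)
where Lᵢ(x) = Π_{j≠i} (x - xⱼ)/(xᵢ - xⱼ)

L_0(9.2) = (9.2 - 4)/(1 - 4) × (9.2 - 7)/(1 - 7) × (9.2 - 10)/(1 - 10) × (9.2 - 13)/(1 - 13) = 0.017890
L_1(9.2) = (9.2 - 1)/(4 - 1) × (9.2 - 7)/(4 - 7) × (9.2 - 10)/(4 - 10) × (9.2 - 13)/(4 - 13) = -0.112843
L_2(9.2) = (9.2 - 1)/(7 - 1) × (9.2 - 4)/(7 - 4) × (9.2 - 10)/(7 - 10) × (9.2 - 13)/(7 - 13) = 0.400079
L_3(9.2) = (9.2 - 1)/(10 - 1) × (9.2 - 4)/(10 - 4) × (9.2 - 7)/(10 - 7) × (9.2 - 13)/(10 - 13) = 0.733478
L_4(9.2) = (9.2 - 1)/(13 - 1) × (9.2 - 4)/(13 - 4) × (9.2 - 7)/(13 - 7) × (9.2 - 10)/(13 - 10) = -0.038604

P(9.2) = 17×L_0(9.2) + 2×L_1(9.2) + (-14)×L_2(9.2) + 15×L_3(9.2) + 6×L_4(9.2)
P(9.2) = 5.247881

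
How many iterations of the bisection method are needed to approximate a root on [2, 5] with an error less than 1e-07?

We need (b-a)/2^n ≤ 1e-07
(5 - 2)/2^n ≤ 1e-07
3/2^n ≤ 1e-07
2^n ≥ 30000000
n ≥ log₂(30000000) = 24.84
n ≥ 25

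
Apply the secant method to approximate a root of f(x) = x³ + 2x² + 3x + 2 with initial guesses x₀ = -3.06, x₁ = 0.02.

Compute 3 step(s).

f(x) = x³ + 2x² + 3x + 2
x₀ = -3.06, x₁ = 0.02

Secant formula: x_{n+1} = x_n - f(x_n)(x_n - x_{n-1})/(f(x_n) - f(x_{n-1}))

Iteration 1:
  f(-3.060000) = -17.105416
  f(0.020000) = 2.060808
  x_2 = 0.020000 - 2.060808×(0.020000 - (-3.060000))/(2.060808 - (-17.105416))
       = -0.311171
Iteration 2:
  f(0.020000) = 2.060808
  f(-0.311171) = 1.230013
  x_3 = -0.311171 - 1.230013×(-0.311171 - 0.020000)/(1.230013 - 2.060808)
       = -0.801477
Iteration 3:
  f(-0.311171) = 1.230013
  f(-0.801477) = 0.365459
  x_4 = -0.801477 - 0.365459×(-0.801477 - (-0.311171))/(0.365459 - 1.230013)
       = -1.008736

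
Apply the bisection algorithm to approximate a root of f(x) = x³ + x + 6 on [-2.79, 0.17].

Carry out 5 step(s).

f(x) = x³ + x + 6
Initial interval: [-2.79, 0.17]

Iteration 1:
  c_1 = (-2.790000 + 0.170000)/2 = -1.310000
  f(c_1) = f(-1.310000) = 2.441909
  f(a) × f(c) < 0, new interval: [-2.790000, -1.310000]
Iteration 2:
  c_2 = (-2.790000 + (-1.310000))/2 = -2.050000
  f(c_2) = f(-2.050000) = -4.665125
  f(a) × f(c) ≥ 0, new interval: [-2.050000, -1.310000]
Iteration 3:
  c_3 = (-2.050000 + (-1.310000))/2 = -1.680000
  f(c_3) = f(-1.680000) = -0.421632
  f(a) × f(c) ≥ 0, new interval: [-1.680000, -1.310000]
Iteration 4:
  c_4 = (-1.680000 + (-1.310000))/2 = -1.495000
  f(c_4) = f(-1.495000) = 1.163638
  f(a) × f(c) < 0, new interval: [-1.680000, -1.495000]
Iteration 5:
  c_5 = (-1.680000 + (-1.495000))/2 = -1.587500
  f(c_5) = f(-1.587500) = 0.411752
  f(a) × f(c) < 0, new interval: [-1.680000, -1.587500]

After 5 iteration(s), the approximation is c_5 = -1.587500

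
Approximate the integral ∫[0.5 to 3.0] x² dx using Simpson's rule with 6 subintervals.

f(x) = x²
a = 0.5, b = 3.0, n = 6
h = (b - a)/n = 0.416667

Simpson's rule: (h/3)[f(x₀) + 4f(x₁) + 2f(x₂) + ... + f(xₙ)]

x_0 = 0.5000, f(x_0) = 0.250000, coefficient = 1
x_1 = 0.9167, f(x_1) = 0.840278, coefficient = 4
x_2 = 1.3333, f(x_2) = 1.777778, coefficient = 2
x_3 = 1.7500, f(x_3) = 3.062500, coefficient = 4
x_4 = 2.1667, f(x_4) = 4.694444, coefficient = 2
x_5 = 2.5833, f(x_5) = 6.673611, coefficient = 4
x_6 = 3.0000, f(x_6) = 9.000000, coefficient = 1

I ≈ (0.416667/3) × 64.500000 = 8.958333
Exact value: 8.958333
Error: 0.000000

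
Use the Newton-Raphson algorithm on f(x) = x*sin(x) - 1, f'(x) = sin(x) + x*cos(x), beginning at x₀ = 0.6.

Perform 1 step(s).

f(x) = x*sin(x) - 1
f'(x) = sin(x) + x*cos(x)
x₀ = 0.6

Newton-Raphson formula: x_{n+1} = x_n - f(x_n)/f'(x_n)

Iteration 1:
  f(0.600000) = -0.661215
  f'(0.600000) = 1.059844
  x_1 = 0.600000 - (-0.661215)/1.059844 = 1.223879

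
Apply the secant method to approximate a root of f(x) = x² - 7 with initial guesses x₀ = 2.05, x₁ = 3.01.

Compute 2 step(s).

f(x) = x² - 7
x₀ = 2.05, x₁ = 3.01

Secant formula: x_{n+1} = x_n - f(x_n)(x_n - x_{n-1})/(f(x_n) - f(x_{n-1}))

Iteration 1:
  f(2.050000) = -2.797500
  f(3.010000) = 2.060100
  x_2 = 3.010000 - 2.060100×(3.010000 - 2.050000)/(2.060100 - (-2.797500))
       = 2.602866
Iteration 2:
  f(3.010000) = 2.060100
  f(2.602866) = -0.225091
  x_3 = 2.602866 - (-0.225091)×(2.602866 - 3.010000)/(-0.225091 - 2.060100)
       = 2.642968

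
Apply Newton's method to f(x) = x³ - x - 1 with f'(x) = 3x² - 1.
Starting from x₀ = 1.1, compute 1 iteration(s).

f(x) = x³ - x - 1
f'(x) = 3x² - 1
x₀ = 1.1

Newton-Raphson formula: x_{n+1} = x_n - f(x_n)/f'(x_n)

Iteration 1:
  f(1.100000) = -0.769000
  f'(1.100000) = 2.630000
  x_1 = 1.100000 - (-0.769000)/2.630000 = 1.392395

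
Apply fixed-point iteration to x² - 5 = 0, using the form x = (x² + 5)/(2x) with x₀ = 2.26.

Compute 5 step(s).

Equation: x² - 5 = 0
Fixed-point form: x = (x² + 5)/(2x)
x₀ = 2.26

x_1 = g(2.260000) = 2.236195
x_2 = g(2.236195) = 2.236068
x_3 = g(2.236068) = 2.236068
x_4 = g(2.236068) = 2.236068
x_5 = g(2.236068) = 2.236068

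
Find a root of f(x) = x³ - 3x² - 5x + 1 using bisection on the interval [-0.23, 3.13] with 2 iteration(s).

f(x) = x³ - 3x² - 5x + 1
Initial interval: [-0.23, 3.13]

Iteration 1:
  c_1 = (-0.230000 + 3.130000)/2 = 1.450000
  f(c_1) = f(1.450000) = -9.508875
  f(a) × f(c) < 0, new interval: [-0.230000, 1.450000]
Iteration 2:
  c_2 = (-0.230000 + 1.450000)/2 = 0.610000
  f(c_2) = f(0.610000) = -2.939319
  f(a) × f(c) < 0, new interval: [-0.230000, 0.610000]

After 2 iteration(s), the approximation is c_2 = 0.610000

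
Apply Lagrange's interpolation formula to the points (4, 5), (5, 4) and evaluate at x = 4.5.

Lagrange interpolation formula:
P(x) = Σ yᵢ × Lᵢ(x)
where Lᵢ(x) = Π_{j≠i} (x - xⱼ)/(xᵢ - xⱼ)

L_0(4.5) = (4.5 - 5)/(4 - 5) = 0.500000
L_1(4.5) = (4.5 - 4)/(5 - 4) = 0.500000

P(4.5) = 5×L_0(4.5) + 4×L_1(4.5)
P(4.5) = 4.500000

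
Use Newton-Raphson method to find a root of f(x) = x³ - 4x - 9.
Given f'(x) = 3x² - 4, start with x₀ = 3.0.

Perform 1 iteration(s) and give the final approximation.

f(x) = x³ - 4x - 9
f'(x) = 3x² - 4
x₀ = 3.0

Newton-Raphson formula: x_{n+1} = x_n - f(x_n)/f'(x_n)

Iteration 1:
  f(3.000000) = 6.000000
  f'(3.000000) = 23.000000
  x_1 = 3.000000 - 6.000000/23.000000 = 2.739130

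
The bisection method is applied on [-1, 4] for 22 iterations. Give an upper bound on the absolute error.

Bisection error bound: |error| ≤ (b-a)/2^n
|error| ≤ (4 - (-1))/2^22 = 5/2^22
|error| ≤ 0.0000011921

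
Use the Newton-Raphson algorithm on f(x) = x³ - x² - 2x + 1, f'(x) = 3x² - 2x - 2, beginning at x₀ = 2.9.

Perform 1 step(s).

f(x) = x³ - x² - 2x + 1
f'(x) = 3x² - 2x - 2
x₀ = 2.9

Newton-Raphson formula: x_{n+1} = x_n - f(x_n)/f'(x_n)

Iteration 1:
  f(2.900000) = 11.179000
  f'(2.900000) = 17.430000
  x_1 = 2.900000 - 11.179000/17.430000 = 2.258635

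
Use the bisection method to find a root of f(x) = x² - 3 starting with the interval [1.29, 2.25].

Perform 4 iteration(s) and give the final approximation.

f(x) = x² - 3
Initial interval: [1.29, 2.25]

Iteration 1:
  c_1 = (1.290000 + 2.250000)/2 = 1.770000
  f(c_1) = f(1.770000) = 0.132900
  f(a) × f(c) < 0, new interval: [1.290000, 1.770000]
Iteration 2:
  c_2 = (1.290000 + 1.770000)/2 = 1.530000
  f(c_2) = f(1.530000) = -0.659100
  f(a) × f(c) ≥ 0, new interval: [1.530000, 1.770000]
Iteration 3:
  c_3 = (1.530000 + 1.770000)/2 = 1.650000
  f(c_3) = f(1.650000) = -0.277500
  f(a) × f(c) ≥ 0, new interval: [1.650000, 1.770000]
Iteration 4:
  c_4 = (1.650000 + 1.770000)/2 = 1.710000
  f(c_4) = f(1.710000) = -0.075900
  f(a) × f(c) ≥ 0, new interval: [1.710000, 1.770000]

After 4 iteration(s), the approximation is c_4 = 1.710000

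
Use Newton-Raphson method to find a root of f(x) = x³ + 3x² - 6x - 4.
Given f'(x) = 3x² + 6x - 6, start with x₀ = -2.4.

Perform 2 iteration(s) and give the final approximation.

f(x) = x³ + 3x² - 6x - 4
f'(x) = 3x² + 6x - 6
x₀ = -2.4

Newton-Raphson formula: x_{n+1} = x_n - f(x_n)/f'(x_n)

Iteration 1:
  f(-2.400000) = 13.856000
  f'(-2.400000) = -3.120000
  x_1 = -2.400000 - 13.856000/(-3.120000) = 2.041026
Iteration 2:
  f(2.041026) = 4.753679
  f'(2.041026) = 18.743511
  x_2 = 2.041026 - 4.753679/18.743511 = 1.787408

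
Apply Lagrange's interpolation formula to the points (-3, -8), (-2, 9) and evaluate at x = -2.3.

Lagrange interpolation formula:
P(x) = Σ yᵢ × Lᵢ(x)
where Lᵢ(x) = Π_{j≠i} (x - xⱼ)/(xᵢ - xⱼ)

L_0(-2.3) = (-2.3 - (-2))/(-3 - (-2)) = 0.300000
L_1(-2.3) = (-2.3 - (-3))/(-2 - (-3)) = 0.700000

P(-2.3) = (-8)×L_0(-2.3) + 9×L_1(-2.3)
P(-2.3) = 3.900000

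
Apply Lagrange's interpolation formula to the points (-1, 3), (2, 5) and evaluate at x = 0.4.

Lagrange interpolation formula:
P(x) = Σ yᵢ × Lᵢ(x)
where Lᵢ(x) = Π_{j≠i} (x - xⱼ)/(xᵢ - xⱼ)

L_0(0.4) = (0.4 - 2)/(-1 - 2) = 0.533333
L_1(0.4) = (0.4 - (-1))/(2 - (-1)) = 0.466667

P(0.4) = 3×L_0(0.4) + 5×L_1(0.4)
P(0.4) = 3.933333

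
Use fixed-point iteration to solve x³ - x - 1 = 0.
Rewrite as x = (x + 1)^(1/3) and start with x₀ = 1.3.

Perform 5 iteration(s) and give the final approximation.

Equation: x³ - x - 1 = 0
Fixed-point form: x = (x + 1)^(1/3)
x₀ = 1.3

x_1 = g(1.300000) = 1.320006
x_2 = g(1.320006) = 1.323822
x_3 = g(1.323822) = 1.324548
x_4 = g(1.324548) = 1.324686
x_5 = g(1.324686) = 1.324712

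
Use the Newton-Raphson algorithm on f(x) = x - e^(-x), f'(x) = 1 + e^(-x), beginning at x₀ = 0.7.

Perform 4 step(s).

f(x) = x - e^(-x)
f'(x) = 1 + e^(-x)
x₀ = 0.7

Newton-Raphson formula: x_{n+1} = x_n - f(x_n)/f'(x_n)

Iteration 1:
  f(0.700000) = 0.203415
  f'(0.700000) = 1.496585
  x_1 = 0.700000 - 0.203415/1.496585 = 0.564081
Iteration 2:
  f(0.564081) = -0.004802
  f'(0.564081) = 1.568883
  x_2 = 0.564081 - (-0.004802)/1.568883 = 0.567142
Iteration 3:
  f(0.567142) = -0.000003
  f'(0.567142) = 1.567144
  x_3 = 0.567142 - (-0.000003)/1.567144 = 0.567143
Iteration 4:
  f(0.567143) = 0.000000
  f'(0.567143) = 1.567143
  x_4 = 0.567143 - 0.000000/1.567143 = 0.567143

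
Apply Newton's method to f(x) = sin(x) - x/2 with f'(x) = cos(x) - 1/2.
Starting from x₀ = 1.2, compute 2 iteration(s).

f(x) = sin(x) - x/2
f'(x) = cos(x) - 1/2
x₀ = 1.2

Newton-Raphson formula: x_{n+1} = x_n - f(x_n)/f'(x_n)

Iteration 1:
  f(1.200000) = 0.332039
  f'(1.200000) = -0.137642
  x_1 = 1.200000 - 0.332039/(-0.137642) = 3.612334
Iteration 2:
  f(3.612334) = -2.259714
  f'(3.612334) = -1.391232
  x_2 = 3.612334 - (-2.259714)/(-1.391232) = 1.988080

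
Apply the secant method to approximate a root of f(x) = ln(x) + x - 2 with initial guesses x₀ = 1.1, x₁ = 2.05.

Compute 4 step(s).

f(x) = ln(x) + x - 2
x₀ = 1.1, x₁ = 2.05

Secant formula: x_{n+1} = x_n - f(x_n)(x_n - x_{n-1})/(f(x_n) - f(x_{n-1}))

Iteration 1:
  f(1.100000) = -0.804690
  f(2.050000) = 0.767840
  x_2 = 2.050000 - 0.767840×(2.050000 - 1.100000)/(0.767840 - (-0.804690))
       = 1.586131
Iteration 2:
  f(2.050000) = 0.767840
  f(1.586131) = 0.047429
  x_3 = 1.586131 - 0.047429×(1.586131 - 2.050000)/(0.047429 - 0.767840)
       = 1.555592
Iteration 3:
  f(1.586131) = 0.047429
  f(1.555592) = -0.002552
  x_4 = 1.555592 - (-0.002552)×(1.555592 - 1.586131)/(-0.002552 - 0.047429)
       = 1.557151
Iteration 4:
  f(1.555592) = -0.002552
  f(1.557151) = 0.000009
  x_5 = 1.557151 - 0.000009×(1.557151 - 1.555592)/(0.000009 - (-0.002552))
       = 1.557146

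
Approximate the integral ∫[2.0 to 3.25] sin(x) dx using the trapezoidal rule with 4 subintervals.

f(x) = sin(x)
a = 2.0, b = 3.25, n = 4
h = (b - a)/n = 0.312500

Trapezoidal rule: (h/2)[f(x₀) + 2f(x₁) + 2f(x₂) + ... + f(xₙ)]

x_0 = 2.0000, f(x_0) = 0.909297, coefficient = 1
x_1 = 2.3125, f(x_1) = 0.737319, coefficient = 2
x_2 = 2.6250, f(x_2) = 0.493920, coefficient = 2
x_3 = 2.9375, f(x_3) = 0.202679, coefficient = 2
x_4 = 3.2500, f(x_4) = -0.108195, coefficient = 1

I ≈ (0.312500/2) × 3.668938 = 0.573272
Exact value: 0.577983
Error: 0.004711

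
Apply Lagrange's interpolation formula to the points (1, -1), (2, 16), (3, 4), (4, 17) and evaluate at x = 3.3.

Lagrange interpolation formula:
P(x) = Σ yᵢ × Lᵢ(x)
where Lᵢ(x) = Π_{j≠i} (x - xⱼ)/(xᵢ - xⱼ)

L_0(3.3) = (3.3 - 2)/(1 - 2) × (3.3 - 3)/(1 - 3) × (3.3 - 4)/(1 - 4) = 0.045500
L_1(3.3) = (3.3 - 1)/(2 - 1) × (3.3 - 3)/(2 - 3) × (3.3 - 4)/(2 - 4) = -0.241500
L_2(3.3) = (3.3 - 1)/(3 - 1) × (3.3 - 2)/(3 - 2) × (3.3 - 4)/(3 - 4) = 1.046500
L_3(3.3) = (3.3 - 1)/(4 - 1) × (3.3 - 2)/(4 - 2) × (3.3 - 3)/(4 - 3) = 0.149500

P(3.3) = (-1)×L_0(3.3) + 16×L_1(3.3) + 4×L_2(3.3) + 17×L_3(3.3)
P(3.3) = 2.818000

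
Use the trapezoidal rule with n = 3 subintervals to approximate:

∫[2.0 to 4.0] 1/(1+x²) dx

f(x) = 1/(1+x²)
a = 2.0, b = 4.0, n = 3
h = (b - a)/n = 0.666667

Trapezoidal rule: (h/2)[f(x₀) + 2f(x₁) + 2f(x₂) + ... + f(xₙ)]

x_0 = 2.0000, f(x_0) = 0.200000, coefficient = 1
x_1 = 2.6667, f(x_1) = 0.123288, coefficient = 2
x_2 = 3.3333, f(x_2) = 0.082569, coefficient = 2
x_3 = 4.0000, f(x_3) = 0.058824, coefficient = 1

I ≈ (0.666667/2) × 0.670536 = 0.223512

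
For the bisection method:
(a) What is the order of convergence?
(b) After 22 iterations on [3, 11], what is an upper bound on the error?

(a) Bisection has linear (order 1) convergence; the error is halved each step.

(b) Error bound = (b-a)/2^n = (11 - 3)/2^{22}
    = 8/2^{22}

(a) 1 (linear); (b) error ≤ 1.91e-06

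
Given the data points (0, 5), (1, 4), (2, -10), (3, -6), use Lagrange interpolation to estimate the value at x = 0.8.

Lagrange interpolation formula:
P(x) = Σ yᵢ × Lᵢ(x)
where Lᵢ(x) = Π_{j≠i} (x - xⱼ)/(xᵢ - xⱼ)

L_0(0.8) = (0.8 - 1)/(0 - 1) × (0.8 - 2)/(0 - 2) × (0.8 - 3)/(0 - 3) = 0.088000
L_1(0.8) = (0.8 - 0)/(1 - 0) × (0.8 - 2)/(1 - 2) × (0.8 - 3)/(1 - 3) = 1.056000
L_2(0.8) = (0.8 - 0)/(2 - 0) × (0.8 - 1)/(2 - 1) × (0.8 - 3)/(2 - 3) = -0.176000
L_3(0.8) = (0.8 - 0)/(3 - 0) × (0.8 - 1)/(3 - 1) × (0.8 - 2)/(3 - 2) = 0.032000

P(0.8) = 5×L_0(0.8) + 4×L_1(0.8) + (-10)×L_2(0.8) + (-6)×L_3(0.8)
P(0.8) = 6.232000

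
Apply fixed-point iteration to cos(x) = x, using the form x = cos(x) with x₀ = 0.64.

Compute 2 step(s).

Equation: cos(x) = x
Fixed-point form: x = cos(x)
x₀ = 0.64

x_1 = g(0.640000) = 0.802096
x_2 = g(0.802096) = 0.695202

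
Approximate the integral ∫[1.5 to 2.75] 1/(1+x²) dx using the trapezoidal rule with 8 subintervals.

f(x) = 1/(1+x²)
a = 1.5, b = 2.75, n = 8
h = (b - a)/n = 0.156250

Trapezoidal rule: (h/2)[f(x₀) + 2f(x₁) + 2f(x₂) + ... + f(xₙ)]

x_0 = 1.5000, f(x_0) = 0.307692, coefficient = 1
x_1 = 1.6562, f(x_1) = 0.267154, coefficient = 2
x_2 = 1.8125, f(x_2) = 0.233364, coefficient = 2
x_3 = 1.9688, f(x_3) = 0.205087, coefficient = 2
x_4 = 2.1250, f(x_4) = 0.181303, coefficient = 2
x_5 = 2.2812, f(x_5) = 0.161184, coefficient = 2
x_6 = 2.4375, f(x_6) = 0.144063, coefficient = 2
x_7 = 2.5938, f(x_7) = 0.129407, coefficient = 2
x_8 = 2.7500, f(x_8) = 0.116788, coefficient = 1

I ≈ (0.156250/2) × 3.067604 = 0.239657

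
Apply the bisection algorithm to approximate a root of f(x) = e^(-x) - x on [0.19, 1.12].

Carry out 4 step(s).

f(x) = e^(-x) - x
Initial interval: [0.19, 1.12]

Iteration 1:
  c_1 = (0.190000 + 1.120000)/2 = 0.655000
  f(c_1) = f(0.655000) = -0.135558
  f(a) × f(c) < 0, new interval: [0.190000, 0.655000]
Iteration 2:
  c_2 = (0.190000 + 0.655000)/2 = 0.422500
  f(c_2) = f(0.422500) = 0.232906
  f(a) × f(c) ≥ 0, new interval: [0.422500, 0.655000]
Iteration 3:
  c_3 = (0.422500 + 0.655000)/2 = 0.538750
  f(c_3) = f(0.538750) = 0.044727
  f(a) × f(c) ≥ 0, new interval: [0.538750, 0.655000]
Iteration 4:
  c_4 = (0.538750 + 0.655000)/2 = 0.596875
  f(c_4) = f(0.596875) = -0.046346
  f(a) × f(c) < 0, new interval: [0.538750, 0.596875]

After 4 iteration(s), the approximation is c_4 = 0.596875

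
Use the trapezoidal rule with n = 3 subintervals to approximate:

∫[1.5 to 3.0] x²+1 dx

f(x) = x²+1
a = 1.5, b = 3.0, n = 3
h = (b - a)/n = 0.500000

Trapezoidal rule: (h/2)[f(x₀) + 2f(x₁) + 2f(x₂) + ... + f(xₙ)]

x_0 = 1.5000, f(x_0) = 3.250000, coefficient = 1
x_1 = 2.0000, f(x_1) = 5.000000, coefficient = 2
x_2 = 2.5000, f(x_2) = 7.250000, coefficient = 2
x_3 = 3.0000, f(x_3) = 10.000000, coefficient = 1

I ≈ (0.500000/2) × 37.750000 = 9.437500
Exact value: 9.375000
Error: 0.062500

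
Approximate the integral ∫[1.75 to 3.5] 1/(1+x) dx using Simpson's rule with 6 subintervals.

f(x) = 1/(1+x)
a = 1.75, b = 3.5, n = 6
h = (b - a)/n = 0.291667

Simpson's rule: (h/3)[f(x₀) + 4f(x₁) + 2f(x₂) + ... + f(xₙ)]

x_0 = 1.7500, f(x_0) = 0.363636, coefficient = 1
x_1 = 2.0417, f(x_1) = 0.328767, coefficient = 4
x_2 = 2.3333, f(x_2) = 0.300000, coefficient = 2
x_3 = 2.6250, f(x_3) = 0.275862, coefficient = 4
x_4 = 2.9167, f(x_4) = 0.255319, coefficient = 2
x_5 = 3.2083, f(x_5) = 0.237624, coefficient = 4
x_6 = 3.5000, f(x_6) = 0.222222, coefficient = 1

I ≈ (0.291667/3) × 5.065509 = 0.492480
Exact value: 0.492476
Error: 0.000004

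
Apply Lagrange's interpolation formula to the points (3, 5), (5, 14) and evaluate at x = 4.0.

Lagrange interpolation formula:
P(x) = Σ yᵢ × Lᵢ(x)
where Lᵢ(x) = Π_{j≠i} (x - xⱼ)/(xᵢ - xⱼ)

L_0(4.0) = (4.0 - 5)/(3 - 5) = 0.500000
L_1(4.0) = (4.0 - 3)/(5 - 3) = 0.500000

P(4.0) = 5×L_0(4.0) + 14×L_1(4.0)
P(4.0) = 9.500000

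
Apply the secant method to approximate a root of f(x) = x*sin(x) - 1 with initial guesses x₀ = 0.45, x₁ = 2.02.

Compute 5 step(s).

f(x) = x*sin(x) - 1
x₀ = 0.45, x₁ = 2.02

Secant formula: x_{n+1} = x_n - f(x_n)(x_n - x_{n-1})/(f(x_n) - f(x_{n-1}))

Iteration 1:
  f(0.450000) = -0.804266
  f(2.020000) = 0.819602
  x_2 = 2.020000 - 0.819602×(2.020000 - 0.450000)/(0.819602 - (-0.804266))
       = 1.227586
Iteration 2:
  f(2.020000) = 0.819602
  f(1.227586) = 0.155992
  x_3 = 1.227586 - 0.155992×(1.227586 - 2.020000)/(0.155992 - 0.819602)
       = 1.041316
Iteration 3:
  f(1.227586) = 0.155992
  f(1.041316) = -0.101271
  x_4 = 1.041316 - (-0.101271)×(1.041316 - 1.227586)/(-0.101271 - 0.155992)
       = 1.114641
Iteration 4:
  f(1.041316) = -0.101271
  f(1.114641) = 0.000672
  x_5 = 1.114641 - 0.000672×(1.114641 - 1.041316)/(0.000672 - (-0.101271))
       = 1.114158
Iteration 5:
  f(1.114641) = 0.000672
  f(1.114158) = 0.000001
  x_6 = 1.114158 - 0.000001×(1.114158 - 1.114641)/(0.000001 - 0.000672)
       = 1.114157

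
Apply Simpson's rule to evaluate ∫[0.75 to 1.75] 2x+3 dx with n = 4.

f(x) = 2x+3
a = 0.75, b = 1.75, n = 4
h = (b - a)/n = 0.250000

Simpson's rule: (h/3)[f(x₀) + 4f(x₁) + 2f(x₂) + ... + f(xₙ)]

x_0 = 0.7500, f(x_0) = 4.500000, coefficient = 1
x_1 = 1.0000, f(x_1) = 5.000000, coefficient = 4
x_2 = 1.2500, f(x_2) = 5.500000, coefficient = 2
x_3 = 1.5000, f(x_3) = 6.000000, coefficient = 4
x_4 = 1.7500, f(x_4) = 6.500000, coefficient = 1

I ≈ (0.250000/3) × 66.000000 = 5.500000
Exact value: 5.500000
Error: 0.000000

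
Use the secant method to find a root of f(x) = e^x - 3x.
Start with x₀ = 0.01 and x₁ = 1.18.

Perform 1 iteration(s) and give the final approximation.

f(x) = e^x - 3x
x₀ = 0.01, x₁ = 1.18

Secant formula: x_{n+1} = x_n - f(x_n)(x_n - x_{n-1})/(f(x_n) - f(x_{n-1}))

Iteration 1:
  f(0.010000) = 0.980050
  f(1.180000) = -0.285626
  x_2 = 1.180000 - (-0.285626)×(1.180000 - 0.010000)/(-0.285626 - 0.980050)
       = 0.915965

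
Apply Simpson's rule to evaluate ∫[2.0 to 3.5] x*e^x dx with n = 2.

f(x) = x*e^x
a = 2.0, b = 3.5, n = 2
h = (b - a)/n = 0.750000

Simpson's rule: (h/3)[f(x₀) + 4f(x₁) + 2f(x₂) + ... + f(xₙ)]

x_0 = 2.0000, f(x_0) = 14.778112, coefficient = 1
x_1 = 2.7500, f(x_1) = 43.017238, coefficient = 4
x_2 = 3.5000, f(x_2) = 115.904082, coefficient = 1

I ≈ (0.750000/3) × 302.751145 = 75.687786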